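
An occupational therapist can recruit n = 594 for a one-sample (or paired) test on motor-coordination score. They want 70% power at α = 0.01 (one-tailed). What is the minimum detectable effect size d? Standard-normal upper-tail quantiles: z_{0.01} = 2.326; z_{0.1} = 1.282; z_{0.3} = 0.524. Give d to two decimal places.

For a single sample (or paired design) of n = 594: d_min = (z_{α} + z_β)/√n.
z-sum = 2.326 + 0.524 = 2.850.
d_min = 2.850 / √594 = 2.850 / 24.372 = 0.117.

d_min ≈ 0.12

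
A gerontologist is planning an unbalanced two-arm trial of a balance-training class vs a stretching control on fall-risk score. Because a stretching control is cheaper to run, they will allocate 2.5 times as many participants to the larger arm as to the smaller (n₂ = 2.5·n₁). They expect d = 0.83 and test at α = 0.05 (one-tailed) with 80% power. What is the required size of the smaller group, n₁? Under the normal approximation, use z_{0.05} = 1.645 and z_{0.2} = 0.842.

With allocation ratio k = n₂/n₁ = 2.5, Var(x̄₁−x̄₂) = σ²(1/n₁ + 1/(k·n₁)) = σ²·(k+1)/(k·n₁).
So n₁ = (1 + 1/k)·((z_{α} + z_β)/d)² = 1.400 × (2.487/0.83)².
n₁ = 1.400 × 8.98 = 12.6.
Round up: n₁ = 13, giving n₂ = ⌈2.5 × 13⌉ = ⌈32.5⌉ = 33.

n₁ = 13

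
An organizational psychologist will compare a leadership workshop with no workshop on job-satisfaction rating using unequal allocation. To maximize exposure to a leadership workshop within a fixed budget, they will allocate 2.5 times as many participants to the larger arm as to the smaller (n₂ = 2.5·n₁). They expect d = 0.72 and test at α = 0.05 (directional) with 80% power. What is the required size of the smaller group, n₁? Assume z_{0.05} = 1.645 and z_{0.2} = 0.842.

With allocation ratio k = n₂/n₁ = 2.5, Var(x̄₁−x̄₂) = σ²(1/n₁ + 1/(k·n₁)) = σ²·(k+1)/(k·n₁).
So n₁ = (1 + 1/k)·((z_{α} + z_β)/d)² = 1.400 × (2.487/0.72)².
n₁ = 1.400 × 11.93 = 16.7.
Round up: n₁ = 17, giving n₂ = ⌈2.5 × 17⌉ = ⌈42.5⌉ = 43.

n₁ = 17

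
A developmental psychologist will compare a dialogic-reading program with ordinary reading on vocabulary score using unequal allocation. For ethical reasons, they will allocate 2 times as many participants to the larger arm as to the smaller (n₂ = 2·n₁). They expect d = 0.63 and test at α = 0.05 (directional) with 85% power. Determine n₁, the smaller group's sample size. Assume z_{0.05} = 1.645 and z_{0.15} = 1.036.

With allocation ratio k = n₂/n₁ = 2, Var(x̄₁−x̄₂) = σ²(1/n₁ + 1/(k·n₁)) = σ²·(k+1)/(k·n₁).
So n₁ = (1 + 1/k)·((z_{α} + z_β)/d)² = 1.500 × (2.681/0.63)².
n₁ = 1.500 × 18.11 = 27.2.
Round up: n₁ = 28, giving n₂ = 2 × 28 = 56.

n₁ = 28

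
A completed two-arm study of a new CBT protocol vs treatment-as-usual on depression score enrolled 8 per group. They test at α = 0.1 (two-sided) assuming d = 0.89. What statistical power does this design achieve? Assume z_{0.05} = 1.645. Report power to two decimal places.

power ≈ 0.55

For two equal groups, power = Φ(d·√(n/2) − z_{α/2}).
d·√(n/2) = 0.89 × √(8/2) = 0.89 × 2.000 = 1.780.
z_β = 1.780 − 1.645 = 0.135.
Power = Φ(0.135) = 0.554.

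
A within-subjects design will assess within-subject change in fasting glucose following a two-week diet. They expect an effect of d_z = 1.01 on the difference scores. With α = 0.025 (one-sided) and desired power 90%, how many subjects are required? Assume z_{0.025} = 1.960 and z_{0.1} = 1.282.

n = 11 pairs

For a paired (one-sample on differences) test: n = ((z_{α} + z_β) / d)².
z_{α} + z_β = 1.960 + 1.282 = 3.242.
n = (3.242 / 1.01)² = 3.210² = 10.30.
Round up.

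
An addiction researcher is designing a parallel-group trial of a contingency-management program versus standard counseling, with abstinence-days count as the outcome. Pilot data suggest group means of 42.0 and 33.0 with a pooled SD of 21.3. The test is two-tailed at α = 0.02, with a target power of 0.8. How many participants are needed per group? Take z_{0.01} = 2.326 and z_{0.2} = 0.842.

Cohen's d = |M₁ − M₂| / SD_pooled = |42.0 − 33.0| / 21.3 = 9.0 / 21.3 = 0.423.
For two independent groups with equal n: n = 2·((z_{α/2} + z_β) / d)².
z_{α/2} + z_β = 2.326 + 0.842 = 3.168.
n = 2 × (3.168 / 0.423)² = 2 × 7.489² = 2 × 56.09 = 112.2.
Round up to the next whole participant.

n = 113 per group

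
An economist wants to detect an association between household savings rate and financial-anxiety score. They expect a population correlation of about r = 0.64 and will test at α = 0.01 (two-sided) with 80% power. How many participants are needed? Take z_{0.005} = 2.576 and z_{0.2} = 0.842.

Fisher's z: C = ½·ln((1+r)/(1−r)) = ½·ln(4.5556) = 0.7582.
n = ((z_{α/2} + z_β)/C)² + 3.
(2.576 + 0.842) / 0.7582 = 3.418 / 0.7582 = 4.508.
n = 4.508² + 3 = 20.32 + 3 = 23.3.
Round up.

n = 24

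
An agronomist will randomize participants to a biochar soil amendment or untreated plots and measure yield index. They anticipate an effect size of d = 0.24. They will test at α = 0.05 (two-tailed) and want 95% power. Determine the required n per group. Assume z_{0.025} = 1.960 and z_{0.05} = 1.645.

For two independent groups with equal n: n = 2·((z_{α/2} + z_β) / d)².
z_{α/2} + z_β = 1.960 + 1.645 = 3.605.
n = 2 × (3.605 / 0.24)² = 2 × 15.021² = 2 × 225.63 = 451.3.
Round up to the next whole participant.

n = 452 per group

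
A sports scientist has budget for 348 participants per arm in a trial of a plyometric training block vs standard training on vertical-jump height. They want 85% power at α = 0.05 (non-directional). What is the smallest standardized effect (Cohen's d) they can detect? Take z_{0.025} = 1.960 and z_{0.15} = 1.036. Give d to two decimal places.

d_min ≈ 0.23

For two independent groups of n = 348 each: d_min = (z_{α/2} + z_β)·√(2/n).
z-sum = 1.960 + 1.036 = 2.996.
d_min = 2.996 × √(2/348) = 2.996 × 0.0758 = 0.227.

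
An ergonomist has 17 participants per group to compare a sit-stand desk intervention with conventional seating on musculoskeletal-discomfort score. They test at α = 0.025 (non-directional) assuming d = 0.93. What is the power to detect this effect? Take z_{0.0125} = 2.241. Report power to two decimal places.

power ≈ 0.68

For two equal groups, power = Φ(d·√(n/2) − z_{α/2}).
d·√(n/2) = 0.93 × √(17/2) = 0.93 × 2.915 = 2.711.
z_β = 2.711 − 2.241 = 0.470.
Power = Φ(0.470) = 0.681.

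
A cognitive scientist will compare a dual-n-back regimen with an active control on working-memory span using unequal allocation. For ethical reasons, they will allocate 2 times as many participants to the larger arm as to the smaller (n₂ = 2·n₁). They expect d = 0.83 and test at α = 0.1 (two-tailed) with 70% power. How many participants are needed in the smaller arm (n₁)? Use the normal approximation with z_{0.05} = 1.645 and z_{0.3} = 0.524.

n₁ = 11

With allocation ratio k = n₂/n₁ = 2, Var(x̄₁−x̄₂) = σ²(1/n₁ + 1/(k·n₁)) = σ²·(k+1)/(k·n₁).
So n₁ = (1 + 1/k)·((z_{α/2} + z_β)/d)² = 1.500 × (2.169/0.83)².
n₁ = 1.500 × 6.83 = 10.2.
Round up: n₁ = 11, giving n₂ = 2 × 11 = 22.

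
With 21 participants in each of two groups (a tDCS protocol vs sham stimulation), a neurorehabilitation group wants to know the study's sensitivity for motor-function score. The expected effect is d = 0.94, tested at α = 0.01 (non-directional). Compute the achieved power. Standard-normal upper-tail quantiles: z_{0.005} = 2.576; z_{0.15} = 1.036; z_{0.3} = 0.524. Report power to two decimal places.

power ≈ 0.68

For two equal groups, power = Φ(d·√(n/2) − z_{α/2}).
d·√(n/2) = 0.94 × √(21/2) = 0.94 × 3.240 = 3.046.
z_β = 3.046 − 2.576 = 0.470.
Power = Φ(0.470) = 0.681.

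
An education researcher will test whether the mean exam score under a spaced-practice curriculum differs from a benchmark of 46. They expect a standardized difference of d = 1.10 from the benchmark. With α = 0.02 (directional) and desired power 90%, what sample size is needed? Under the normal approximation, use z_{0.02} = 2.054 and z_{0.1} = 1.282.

For a one-sample test: n = ((z_{α} + z_β) / d)².
z_{α} + z_β = 2.054 + 1.282 = 3.336.
n = (3.336 / 1.10)² = 3.033² = 9.20.
Round up.

n = 10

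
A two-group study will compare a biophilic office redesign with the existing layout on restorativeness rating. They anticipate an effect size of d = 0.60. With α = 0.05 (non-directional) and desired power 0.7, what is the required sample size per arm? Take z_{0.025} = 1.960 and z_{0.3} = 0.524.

For two independent groups with equal n: n = 2·((z_{α/2} + z_β) / d)².
z_{α/2} + z_β = 1.960 + 0.524 = 2.484.
n = 2 × (2.484 / 0.60)² = 2 × 4.140² = 2 × 17.14 = 34.3.
Round up to the next whole participant.

n = 35 per group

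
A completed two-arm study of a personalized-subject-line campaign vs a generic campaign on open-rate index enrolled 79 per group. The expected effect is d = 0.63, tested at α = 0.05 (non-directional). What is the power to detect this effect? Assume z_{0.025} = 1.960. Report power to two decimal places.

power ≈ 0.98

For two equal groups, power = Φ(d·√(n/2) − z_{α/2}).
d·√(n/2) = 0.63 × √(79/2) = 0.63 × 6.285 = 3.959.
z_β = 3.959 − 1.960 = 1.999.
Power = Φ(1.999) = 0.977.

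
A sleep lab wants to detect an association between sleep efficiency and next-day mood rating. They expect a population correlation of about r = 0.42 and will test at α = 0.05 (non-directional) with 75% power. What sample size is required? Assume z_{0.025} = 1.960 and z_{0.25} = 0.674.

n = 38

Fisher's z: C = ½·ln((1+r)/(1−r)) = ½·ln(2.4483) = 0.4477.
n = ((z_{α/2} + z_β)/C)² + 3.
(1.960 + 0.674) / 0.4477 = 2.634 / 0.4477 = 5.883.
n = 5.883² + 3 = 34.61 + 3 = 37.6.
Round up.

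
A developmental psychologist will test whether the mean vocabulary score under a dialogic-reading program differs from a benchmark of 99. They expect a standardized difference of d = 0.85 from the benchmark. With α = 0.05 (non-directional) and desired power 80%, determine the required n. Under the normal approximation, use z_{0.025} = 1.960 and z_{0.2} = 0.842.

For a one-sample test: n = ((z_{α/2} + z_β) / d)².
z_{α/2} + z_β = 1.960 + 0.842 = 2.802.
n = (2.802 / 0.85)² = 3.296² = 10.87.
Round up.

n = 11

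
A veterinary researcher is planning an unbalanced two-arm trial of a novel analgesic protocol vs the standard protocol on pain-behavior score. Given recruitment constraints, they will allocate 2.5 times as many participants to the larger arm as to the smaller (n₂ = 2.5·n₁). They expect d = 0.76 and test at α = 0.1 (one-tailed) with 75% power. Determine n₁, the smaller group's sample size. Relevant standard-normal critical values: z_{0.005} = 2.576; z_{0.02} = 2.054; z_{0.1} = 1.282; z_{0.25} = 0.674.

With allocation ratio k = n₂/n₁ = 2.5, Var(x̄₁−x̄₂) = σ²(1/n₁ + 1/(k·n₁)) = σ²·(k+1)/(k·n₁).
So n₁ = (1 + 1/k)·((z_{α} + z_β)/d)² = 1.400 × (1.956/0.76)².
n₁ = 1.400 × 6.62 = 9.3.
Round up: n₁ = 10, giving n₂ = 2.5 × 10 = 25.

n₁ = 10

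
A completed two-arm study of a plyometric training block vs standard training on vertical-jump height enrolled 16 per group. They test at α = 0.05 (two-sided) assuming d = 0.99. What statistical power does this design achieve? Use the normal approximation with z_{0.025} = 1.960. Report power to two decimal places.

power ≈ 0.80

For two equal groups, power = Φ(d·√(n/2) − z_{α/2}).
d·√(n/2) = 0.99 × √(16/2) = 0.99 × 2.828 = 2.800.
z_β = 2.800 − 1.960 = 0.840.
Power = Φ(0.840) = 0.800.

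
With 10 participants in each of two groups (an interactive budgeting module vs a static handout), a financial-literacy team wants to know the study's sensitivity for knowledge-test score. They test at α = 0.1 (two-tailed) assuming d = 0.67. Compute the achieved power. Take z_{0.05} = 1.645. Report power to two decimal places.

power ≈ 0.44

For two equal groups, power = Φ(d·√(n/2) − z_{α/2}).
d·√(n/2) = 0.67 × √(10/2) = 0.67 × 2.236 = 1.498.
z_β = 1.498 − 1.645 = -0.147.
Power = Φ(-0.147) = 0.442.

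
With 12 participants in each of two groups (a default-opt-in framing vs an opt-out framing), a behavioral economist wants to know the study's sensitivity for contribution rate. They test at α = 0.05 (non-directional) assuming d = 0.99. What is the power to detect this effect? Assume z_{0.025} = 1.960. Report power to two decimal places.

power ≈ 0.68

For two equal groups, power = Φ(d·√(n/2) − z_{α/2}).
d·√(n/2) = 0.99 × √(12/2) = 0.99 × 2.449 = 2.425.
z_β = 2.425 − 1.960 = 0.465.
Power = Φ(0.465) = 0.679.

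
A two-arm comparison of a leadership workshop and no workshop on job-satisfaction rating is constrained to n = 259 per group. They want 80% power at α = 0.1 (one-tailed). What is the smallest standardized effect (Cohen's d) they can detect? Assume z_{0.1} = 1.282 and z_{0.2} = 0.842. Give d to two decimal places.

d_min ≈ 0.19

For two independent groups of n = 259 each: d_min = (z_{α} + z_β)·√(2/n).
z-sum = 1.282 + 0.842 = 2.124.
d_min = 2.124 × √(2/259) = 2.124 × 0.0879 = 0.187.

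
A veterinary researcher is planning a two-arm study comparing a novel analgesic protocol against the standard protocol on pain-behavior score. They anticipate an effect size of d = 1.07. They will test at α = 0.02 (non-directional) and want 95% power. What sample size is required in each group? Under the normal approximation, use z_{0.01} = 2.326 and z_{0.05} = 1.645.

n = 28 per group

For two independent groups with equal n: n = 2·((z_{α/2} + z_β) / d)².
z_{α/2} + z_β = 2.326 + 1.645 = 3.971.
n = 2 × (3.971 / 1.07)² = 2 × 3.711² = 2 × 13.77 = 27.5.
Round up to the next whole participant.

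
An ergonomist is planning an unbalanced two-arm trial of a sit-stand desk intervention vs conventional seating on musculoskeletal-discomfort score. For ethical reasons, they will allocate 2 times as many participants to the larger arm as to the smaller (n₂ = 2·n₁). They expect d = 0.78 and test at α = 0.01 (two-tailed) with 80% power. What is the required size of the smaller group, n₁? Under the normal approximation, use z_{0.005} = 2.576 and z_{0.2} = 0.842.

n₁ = 29

With allocation ratio k = n₂/n₁ = 2, Var(x̄₁−x̄₂) = σ²(1/n₁ + 1/(k·n₁)) = σ²·(k+1)/(k·n₁).
So n₁ = (1 + 1/k)·((z_{α/2} + z_β)/d)² = 1.500 × (3.418/0.78)².
n₁ = 1.500 × 19.20 = 28.8.
Round up: n₁ = 29, giving n₂ = 2 × 29 = 58.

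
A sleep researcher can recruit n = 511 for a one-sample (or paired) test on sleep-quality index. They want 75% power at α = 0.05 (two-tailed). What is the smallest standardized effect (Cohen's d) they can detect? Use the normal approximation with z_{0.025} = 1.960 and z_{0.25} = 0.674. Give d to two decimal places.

d_min ≈ 0.12

For a single sample (or paired design) of n = 511: d_min = (z_{α/2} + z_β)/√n.
z-sum = 1.960 + 0.674 = 2.634.
d_min = 2.634 / √511 = 2.634 / 22.605 = 0.117.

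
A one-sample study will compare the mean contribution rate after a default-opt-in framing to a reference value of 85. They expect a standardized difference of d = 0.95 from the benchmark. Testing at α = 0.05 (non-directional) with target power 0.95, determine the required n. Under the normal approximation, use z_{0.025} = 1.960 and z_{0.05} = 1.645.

n = 15

For a one-sample test: n = ((z_{α/2} + z_β) / d)².
z_{α/2} + z_β = 1.960 + 1.645 = 3.605.
n = (3.605 / 0.95)² = 3.795² = 14.40.
Round up.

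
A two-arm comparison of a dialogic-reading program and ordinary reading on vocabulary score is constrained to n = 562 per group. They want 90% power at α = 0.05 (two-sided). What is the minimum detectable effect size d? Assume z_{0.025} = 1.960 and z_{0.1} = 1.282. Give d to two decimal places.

For two independent groups of n = 562 each: d_min = (z_{α/2} + z_β)·√(2/n).
z-sum = 1.960 + 1.282 = 3.242.
d_min = 3.242 × √(2/562) = 3.242 × 0.0597 = 0.193.

d_min ≈ 0.19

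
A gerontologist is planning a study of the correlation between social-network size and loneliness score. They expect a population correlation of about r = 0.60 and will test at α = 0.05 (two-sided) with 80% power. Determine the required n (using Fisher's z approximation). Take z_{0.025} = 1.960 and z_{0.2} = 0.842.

Fisher's z: C = ½·ln((1+r)/(1−r)) = ½·ln(4.0000) = 0.6931.
n = ((z_{α/2} + z_β)/C)² + 3.
(1.960 + 0.842) / 0.6931 = 2.802 / 0.6931 = 4.043.
n = 4.043² + 3 = 16.34 + 3 = 19.3.
Round up.

n = 20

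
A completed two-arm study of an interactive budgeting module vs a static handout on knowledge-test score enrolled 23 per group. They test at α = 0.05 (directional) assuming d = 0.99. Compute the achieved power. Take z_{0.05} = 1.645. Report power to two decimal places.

power ≈ 0.96

For two equal groups, power = Φ(d·√(n/2) − z_{α}).
d·√(n/2) = 0.99 × √(23/2) = 0.99 × 3.391 = 3.357.
z_β = 3.357 − 1.645 = 1.712.
Power = Φ(1.712) = 0.957.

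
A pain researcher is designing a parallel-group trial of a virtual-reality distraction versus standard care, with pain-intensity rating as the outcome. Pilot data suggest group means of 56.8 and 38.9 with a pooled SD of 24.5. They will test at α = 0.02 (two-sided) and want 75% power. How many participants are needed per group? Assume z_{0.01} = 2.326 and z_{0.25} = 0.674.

n = 34 per group

Cohen's d = |M₁ − M₂| / SD_pooled = |56.8 − 38.9| / 24.5 = 17.9 / 24.5 = 0.731.
For two independent groups with equal n: n = 2·((z_{α/2} + z_β) / d)².
z_{α/2} + z_β = 2.326 + 0.674 = 3.000.
n = 2 × (3.000 / 0.731)² = 2 × 4.104² = 2 × 16.84 = 33.7.
Round up to the next whole participant.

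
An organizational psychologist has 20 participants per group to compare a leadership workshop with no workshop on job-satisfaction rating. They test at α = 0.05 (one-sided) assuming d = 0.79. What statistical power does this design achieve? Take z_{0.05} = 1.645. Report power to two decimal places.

power ≈ 0.80

For two equal groups, power = Φ(d·√(n/2) − z_{α}).
d·√(n/2) = 0.79 × √(20/2) = 0.79 × 3.162 = 2.498.
z_β = 2.498 − 1.645 = 0.853.
Power = Φ(0.853) = 0.803.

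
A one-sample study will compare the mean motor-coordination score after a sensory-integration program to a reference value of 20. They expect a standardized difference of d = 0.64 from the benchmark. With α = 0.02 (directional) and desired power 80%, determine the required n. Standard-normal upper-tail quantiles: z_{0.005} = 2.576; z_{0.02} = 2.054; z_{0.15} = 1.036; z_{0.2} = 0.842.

n = 21

For a one-sample test: n = ((z_{α} + z_β) / d)².
z_{α} + z_β = 2.054 + 0.842 = 2.896.
n = (2.896 / 0.64)² = 4.525² = 20.48.
Round up.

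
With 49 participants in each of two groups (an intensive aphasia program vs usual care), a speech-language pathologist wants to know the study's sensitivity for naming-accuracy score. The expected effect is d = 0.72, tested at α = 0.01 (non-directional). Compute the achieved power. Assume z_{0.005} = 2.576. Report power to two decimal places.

power ≈ 0.84

For two equal groups, power = Φ(d·√(n/2) − z_{α/2}).
d·√(n/2) = 0.72 × √(49/2) = 0.72 × 4.950 = 3.564.
z_β = 3.564 − 2.576 = 0.988.
Power = Φ(0.988) = 0.838.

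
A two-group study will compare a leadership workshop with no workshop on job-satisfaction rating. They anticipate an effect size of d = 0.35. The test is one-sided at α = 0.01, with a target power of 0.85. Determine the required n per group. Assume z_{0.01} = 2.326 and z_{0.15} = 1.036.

n = 185 per group

For two independent groups with equal n: n = 2·((z_{α} + z_β) / d)².
z_{α} + z_β = 2.326 + 1.036 = 3.362.
n = 2 × (3.362 / 0.35)² = 2 × 9.606² = 2 × 92.27 = 184.5.
Round up to the next whole participant.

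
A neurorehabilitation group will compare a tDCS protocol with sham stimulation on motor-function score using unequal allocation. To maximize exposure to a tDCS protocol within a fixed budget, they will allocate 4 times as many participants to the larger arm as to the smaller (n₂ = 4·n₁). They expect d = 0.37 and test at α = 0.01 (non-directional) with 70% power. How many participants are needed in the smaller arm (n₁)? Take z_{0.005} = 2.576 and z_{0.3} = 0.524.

n₁ = 88

With allocation ratio k = n₂/n₁ = 4, Var(x̄₁−x̄₂) = σ²(1/n₁ + 1/(k·n₁)) = σ²·(k+1)/(k·n₁).
So n₁ = (1 + 1/k)·((z_{α/2} + z_β)/d)² = 1.250 × (3.100/0.37)².
n₁ = 1.250 × 70.20 = 87.7.
Round up: n₁ = 88, giving n₂ = 4 × 88 = 352.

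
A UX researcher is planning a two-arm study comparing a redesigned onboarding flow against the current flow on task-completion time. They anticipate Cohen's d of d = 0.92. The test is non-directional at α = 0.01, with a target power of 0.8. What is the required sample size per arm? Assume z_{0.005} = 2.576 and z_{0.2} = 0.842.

For two independent groups with equal n: n = 2·((z_{α/2} + z_β) / d)².
z_{α/2} + z_β = 2.576 + 0.842 = 3.418.
n = 2 × (3.418 / 0.92)² = 2 × 3.715² = 2 × 13.80 = 27.6.
Round up to the next whole participant.

n = 28 per group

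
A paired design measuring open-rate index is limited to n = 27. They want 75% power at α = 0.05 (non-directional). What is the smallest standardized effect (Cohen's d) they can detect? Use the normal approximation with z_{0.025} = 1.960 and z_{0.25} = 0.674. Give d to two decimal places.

For a single sample (or paired design) of n = 27: d_min = (z_{α/2} + z_β)/√n.
z-sum = 1.960 + 0.674 = 2.634.
d_min = 2.634 / √27 = 2.634 / 5.196 = 0.507.

d_min ≈ 0.51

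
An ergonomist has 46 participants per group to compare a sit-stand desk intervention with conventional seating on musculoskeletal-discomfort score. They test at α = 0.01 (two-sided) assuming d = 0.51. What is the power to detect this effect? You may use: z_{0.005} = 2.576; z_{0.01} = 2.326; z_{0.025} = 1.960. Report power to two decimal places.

For two equal groups, power = Φ(d·√(n/2) − z_{α/2}).
d·√(n/2) = 0.51 × √(46/2) = 0.51 × 4.796 = 2.446.
z_β = 2.446 − 2.576 = -0.130.
Power = Φ(-0.130) = 0.448.

power ≈ 0.45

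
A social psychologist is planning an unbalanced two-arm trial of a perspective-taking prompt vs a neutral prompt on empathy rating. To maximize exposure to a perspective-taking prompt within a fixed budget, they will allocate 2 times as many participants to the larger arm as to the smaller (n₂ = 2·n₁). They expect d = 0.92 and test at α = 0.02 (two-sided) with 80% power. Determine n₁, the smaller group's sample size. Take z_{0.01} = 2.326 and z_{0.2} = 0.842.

With allocation ratio k = n₂/n₁ = 2, Var(x̄₁−x̄₂) = σ²(1/n₁ + 1/(k·n₁)) = σ²·(k+1)/(k·n₁).
So n₁ = (1 + 1/k)·((z_{α/2} + z_β)/d)² = 1.500 × (3.168/0.92)².
n₁ = 1.500 × 11.86 = 17.8.
Round up: n₁ = 18, giving n₂ = 2 × 18 = 36.

n₁ = 18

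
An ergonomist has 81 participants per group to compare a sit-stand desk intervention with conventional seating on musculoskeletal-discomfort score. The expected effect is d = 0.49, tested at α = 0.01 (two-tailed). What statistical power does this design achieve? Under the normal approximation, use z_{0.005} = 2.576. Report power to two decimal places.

For two equal groups, power = Φ(d·√(n/2) − z_{α/2}).
d·√(n/2) = 0.49 × √(81/2) = 0.49 × 6.364 = 3.118.
z_β = 3.118 − 2.576 = 0.542.
Power = Φ(0.542) = 0.706.

power ≈ 0.71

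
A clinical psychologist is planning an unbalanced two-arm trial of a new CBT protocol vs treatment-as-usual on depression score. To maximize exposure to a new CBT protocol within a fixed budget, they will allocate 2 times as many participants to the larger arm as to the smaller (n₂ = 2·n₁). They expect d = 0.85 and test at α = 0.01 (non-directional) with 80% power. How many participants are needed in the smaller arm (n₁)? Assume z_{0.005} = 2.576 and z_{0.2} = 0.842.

With allocation ratio k = n₂/n₁ = 2, Var(x̄₁−x̄₂) = σ²(1/n₁ + 1/(k·n₁)) = σ²·(k+1)/(k·n₁).
So n₁ = (1 + 1/k)·((z_{α/2} + z_β)/d)² = 1.500 × (3.418/0.85)².
n₁ = 1.500 × 16.17 = 24.3.
Round up: n₁ = 25, giving n₂ = 2 × 25 = 50.

n₁ = 25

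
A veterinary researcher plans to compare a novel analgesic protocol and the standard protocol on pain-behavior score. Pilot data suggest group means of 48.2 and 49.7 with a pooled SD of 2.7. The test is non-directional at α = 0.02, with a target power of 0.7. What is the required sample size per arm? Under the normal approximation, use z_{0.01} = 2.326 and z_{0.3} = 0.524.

n = 53 per group

Cohen's d = |M₁ − M₂| / SD_pooled = |48.2 − 49.7| / 2.7 = 1.5 / 2.7 = 0.556.
For two independent groups with equal n: n = 2·((z_{α/2} + z_β) / d)².
z_{α/2} + z_β = 2.326 + 0.524 = 2.850.
n = 2 × (2.850 / 0.556)² = 2 × 5.126² = 2 × 26.27 = 52.5.
Round up to the next whole participant.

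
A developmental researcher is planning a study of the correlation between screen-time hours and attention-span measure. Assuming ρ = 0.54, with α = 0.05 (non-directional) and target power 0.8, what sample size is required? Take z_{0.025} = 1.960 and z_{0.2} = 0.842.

n = 25

Fisher's z: C = ½·ln((1+r)/(1−r)) = ½·ln(3.3478) = 0.6042.
n = ((z_{α/2} + z_β)/C)² + 3.
(1.960 + 0.842) / 0.6042 = 2.802 / 0.6042 = 4.638.
n = 4.638² + 3 = 21.51 + 3 = 24.5.
Round up.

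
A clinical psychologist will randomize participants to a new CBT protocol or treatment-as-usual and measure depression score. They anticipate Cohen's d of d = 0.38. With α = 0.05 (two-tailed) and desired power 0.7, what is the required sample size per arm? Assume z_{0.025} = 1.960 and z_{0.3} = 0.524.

For two independent groups with equal n: n = 2·((z_{α/2} + z_β) / d)².
z_{α/2} + z_β = 1.960 + 0.524 = 2.484.
n = 2 × (2.484 / 0.38)² = 2 × 6.537² = 2 × 42.73 = 85.5.
Round up to the next whole participant.

n = 86 per group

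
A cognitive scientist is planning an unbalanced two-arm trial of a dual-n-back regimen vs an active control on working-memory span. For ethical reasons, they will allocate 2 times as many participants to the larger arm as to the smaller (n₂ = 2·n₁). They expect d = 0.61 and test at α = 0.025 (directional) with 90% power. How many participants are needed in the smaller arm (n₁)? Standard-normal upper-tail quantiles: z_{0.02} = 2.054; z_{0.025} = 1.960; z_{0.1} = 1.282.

n₁ = 43

With allocation ratio k = n₂/n₁ = 2, Var(x̄₁−x̄₂) = σ²(1/n₁ + 1/(k·n₁)) = σ²·(k+1)/(k·n₁).
So n₁ = (1 + 1/k)·((z_{α} + z_β)/d)² = 1.500 × (3.242/0.61)².
n₁ = 1.500 × 28.25 = 42.4.
Round up: n₁ = 43, giving n₂ = 2 × 43 = 86.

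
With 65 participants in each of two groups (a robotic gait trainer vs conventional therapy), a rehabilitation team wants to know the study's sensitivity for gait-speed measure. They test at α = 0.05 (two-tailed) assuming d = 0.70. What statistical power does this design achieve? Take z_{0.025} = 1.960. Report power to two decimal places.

power ≈ 0.98

For two equal groups, power = Φ(d·√(n/2) − z_{α/2}).
d·√(n/2) = 0.70 × √(65/2) = 0.70 × 5.701 = 3.991.
z_β = 3.991 − 1.960 = 2.031.
Power = Φ(2.031) = 0.979.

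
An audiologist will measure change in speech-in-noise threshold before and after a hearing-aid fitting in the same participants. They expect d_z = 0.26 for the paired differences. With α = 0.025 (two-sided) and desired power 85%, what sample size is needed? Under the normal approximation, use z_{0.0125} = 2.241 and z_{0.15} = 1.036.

n = 159 pairs

For a paired (one-sample on differences) test: n = ((z_{α/2} + z_β) / d)².
z_{α/2} + z_β = 2.241 + 1.036 = 3.277.
n = (3.277 / 0.26)² = 12.604² = 158.86.
Round up.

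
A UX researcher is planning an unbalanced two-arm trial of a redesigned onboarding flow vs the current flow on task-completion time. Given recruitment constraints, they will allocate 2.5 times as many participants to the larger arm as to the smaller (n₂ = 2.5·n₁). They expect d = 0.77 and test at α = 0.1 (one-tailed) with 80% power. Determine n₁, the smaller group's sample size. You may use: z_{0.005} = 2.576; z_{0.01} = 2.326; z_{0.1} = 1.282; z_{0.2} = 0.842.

With allocation ratio k = n₂/n₁ = 2.5, Var(x̄₁−x̄₂) = σ²(1/n₁ + 1/(k·n₁)) = σ²·(k+1)/(k·n₁).
So n₁ = (1 + 1/k)·((z_{α} + z_β)/d)² = 1.400 × (2.124/0.77)².
n₁ = 1.400 × 7.61 = 10.7.
Round up: n₁ = 11, giving n₂ = ⌈2.5 × 11⌉ = ⌈27.5⌉ = 28.

n₁ = 11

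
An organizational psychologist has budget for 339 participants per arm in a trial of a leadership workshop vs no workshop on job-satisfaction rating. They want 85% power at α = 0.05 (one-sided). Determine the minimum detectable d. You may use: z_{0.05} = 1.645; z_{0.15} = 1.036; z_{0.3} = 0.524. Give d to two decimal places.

For two independent groups of n = 339 each: d_min = (z_{α} + z_β)·√(2/n).
z-sum = 1.645 + 1.036 = 2.681.
d_min = 2.681 × √(2/339) = 2.681 × 0.0768 = 0.206.

d_min ≈ 0.21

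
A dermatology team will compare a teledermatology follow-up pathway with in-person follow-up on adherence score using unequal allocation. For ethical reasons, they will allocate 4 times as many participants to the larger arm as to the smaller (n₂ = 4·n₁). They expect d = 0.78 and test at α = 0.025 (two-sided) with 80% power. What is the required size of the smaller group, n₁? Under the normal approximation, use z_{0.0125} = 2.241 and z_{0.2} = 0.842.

n₁ = 20

With allocation ratio k = n₂/n₁ = 4, Var(x̄₁−x̄₂) = σ²(1/n₁ + 1/(k·n₁)) = σ²·(k+1)/(k·n₁).
So n₁ = (1 + 1/k)·((z_{α/2} + z_β)/d)² = 1.250 × (3.083/0.78)².
n₁ = 1.250 × 15.62 = 19.5.
Round up: n₁ = 20, giving n₂ = 4 × 20 = 80.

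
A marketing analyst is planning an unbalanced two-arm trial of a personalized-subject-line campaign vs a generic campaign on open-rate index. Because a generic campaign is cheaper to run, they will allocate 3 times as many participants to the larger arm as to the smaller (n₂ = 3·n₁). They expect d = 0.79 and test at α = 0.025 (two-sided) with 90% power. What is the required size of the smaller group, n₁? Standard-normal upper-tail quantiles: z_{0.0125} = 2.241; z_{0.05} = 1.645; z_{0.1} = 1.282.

With allocation ratio k = n₂/n₁ = 3, Var(x̄₁−x̄₂) = σ²(1/n₁ + 1/(k·n₁)) = σ²·(k+1)/(k·n₁).
So n₁ = (1 + 1/k)·((z_{α/2} + z_β)/d)² = 1.333 × (3.523/0.79)².
n₁ = 1.333 × 19.89 = 26.5.
Round up: n₁ = 27, giving n₂ = 3 × 27 = 81.

n₁ = 27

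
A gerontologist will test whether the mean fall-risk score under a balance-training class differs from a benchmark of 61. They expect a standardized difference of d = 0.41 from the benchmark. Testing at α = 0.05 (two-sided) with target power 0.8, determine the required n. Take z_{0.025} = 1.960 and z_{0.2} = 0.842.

For a one-sample test: n = ((z_{α/2} + z_β) / d)².
z_{α/2} + z_β = 1.960 + 0.842 = 2.802.
n = (2.802 / 0.41)² = 6.834² = 46.71.
Round up.

n = 47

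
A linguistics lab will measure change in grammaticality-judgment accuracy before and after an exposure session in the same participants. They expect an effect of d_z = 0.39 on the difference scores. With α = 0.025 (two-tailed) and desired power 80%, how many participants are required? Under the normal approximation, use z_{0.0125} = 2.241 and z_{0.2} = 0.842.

For a paired (one-sample on differences) test: n = ((z_{α/2} + z_β) / d)².
z_{α/2} + z_β = 2.241 + 0.842 = 3.083.
n = (3.083 / 0.39)² = 7.905² = 62.49.
Round up.

n = 63 pairs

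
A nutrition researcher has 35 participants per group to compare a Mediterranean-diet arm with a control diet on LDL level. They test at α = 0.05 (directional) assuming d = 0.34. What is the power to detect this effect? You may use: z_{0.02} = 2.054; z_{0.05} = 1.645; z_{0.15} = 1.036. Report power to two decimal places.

power ≈ 0.41

For two equal groups, power = Φ(d·√(n/2) − z_{α}).
d·√(n/2) = 0.34 × √(35/2) = 0.34 × 4.183 = 1.422.
z_β = 1.422 − 1.645 = -0.223.
Power = Φ(-0.223) = 0.412.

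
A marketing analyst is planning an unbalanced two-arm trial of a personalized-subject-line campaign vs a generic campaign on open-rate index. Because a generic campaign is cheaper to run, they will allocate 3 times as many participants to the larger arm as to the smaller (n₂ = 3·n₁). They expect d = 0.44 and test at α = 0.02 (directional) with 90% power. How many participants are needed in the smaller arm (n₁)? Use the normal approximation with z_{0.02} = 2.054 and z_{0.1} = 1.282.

n₁ = 77

With allocation ratio k = n₂/n₁ = 3, Var(x̄₁−x̄₂) = σ²(1/n₁ + 1/(k·n₁)) = σ²·(k+1)/(k·n₁).
So n₁ = (1 + 1/k)·((z_{α} + z_β)/d)² = 1.333 × (3.336/0.44)².
n₁ = 1.333 × 57.48 = 76.6.
Round up: n₁ = 77, giving n₂ = 3 × 77 = 231.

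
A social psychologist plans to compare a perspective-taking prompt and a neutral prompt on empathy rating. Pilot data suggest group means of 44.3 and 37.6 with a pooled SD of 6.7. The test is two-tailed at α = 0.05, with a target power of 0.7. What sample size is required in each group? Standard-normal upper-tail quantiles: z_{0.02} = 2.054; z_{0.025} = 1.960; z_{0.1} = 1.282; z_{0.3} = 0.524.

Cohen's d = |M₁ − M₂| / SD_pooled = |44.3 − 37.6| / 6.7 = 6.7 / 6.7 = 1.000.
For two independent groups with equal n: n = 2·((z_{α/2} + z_β) / d)².
z_{α/2} + z_β = 1.960 + 0.524 = 2.484.
n = 2 × (2.484 / 1.000)² = 2 × 2.484² = 2 × 6.17 = 12.3.
Round up to the next whole participant.

n = 13 per group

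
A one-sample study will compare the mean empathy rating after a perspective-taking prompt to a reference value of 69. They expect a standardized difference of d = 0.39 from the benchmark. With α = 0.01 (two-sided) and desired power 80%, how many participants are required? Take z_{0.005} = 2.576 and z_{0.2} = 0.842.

n = 77

For a one-sample test: n = ((z_{α/2} + z_β) / d)².
z_{α/2} + z_β = 2.576 + 0.842 = 3.418.
n = (3.418 / 0.39)² = 8.764² = 76.81.
Round up.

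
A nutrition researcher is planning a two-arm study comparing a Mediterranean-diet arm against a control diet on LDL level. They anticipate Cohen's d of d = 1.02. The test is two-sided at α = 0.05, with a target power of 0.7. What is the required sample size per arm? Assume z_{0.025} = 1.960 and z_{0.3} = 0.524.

For two independent groups with equal n: n = 2·((z_{α/2} + z_β) / d)².
z_{α/2} + z_β = 1.960 + 0.524 = 2.484.
n = 2 × (2.484 / 1.02)² = 2 × 2.435² = 2 × 5.93 = 11.9.
Round up to the next whole participant.

n = 12 per group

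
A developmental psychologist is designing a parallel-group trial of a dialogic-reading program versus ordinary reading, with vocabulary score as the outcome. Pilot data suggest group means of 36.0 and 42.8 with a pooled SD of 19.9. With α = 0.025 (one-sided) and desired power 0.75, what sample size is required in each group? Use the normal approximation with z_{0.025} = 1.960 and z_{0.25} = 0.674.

n = 119 per group

Cohen's d = |M₁ − M₂| / SD_pooled = |36.0 − 42.8| / 19.9 = 6.8 / 19.9 = 0.342.
For two independent groups with equal n: n = 2·((z_{α} + z_β) / d)².
z_{α} + z_β = 1.960 + 0.674 = 2.634.
n = 2 × (2.634 / 0.342)² = 2 × 7.702² = 2 × 59.32 = 118.6.
Round up to the next whole participant.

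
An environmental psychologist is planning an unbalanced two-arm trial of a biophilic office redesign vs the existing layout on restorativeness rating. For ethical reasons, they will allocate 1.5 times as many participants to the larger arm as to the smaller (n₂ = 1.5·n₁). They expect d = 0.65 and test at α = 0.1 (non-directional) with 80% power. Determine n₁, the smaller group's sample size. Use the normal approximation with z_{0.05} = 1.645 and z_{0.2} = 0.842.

n₁ = 25

With allocation ratio k = n₂/n₁ = 1.5, Var(x̄₁−x̄₂) = σ²(1/n₁ + 1/(k·n₁)) = σ²·(k+1)/(k·n₁).
So n₁ = (1 + 1/k)·((z_{α/2} + z_β)/d)² = 1.667 × (2.487/0.65)².
n₁ = 1.667 × 14.64 = 24.4.
Round up: n₁ = 25, giving n₂ = ⌈1.5 × 25⌉ = ⌈37.5⌉ = 38.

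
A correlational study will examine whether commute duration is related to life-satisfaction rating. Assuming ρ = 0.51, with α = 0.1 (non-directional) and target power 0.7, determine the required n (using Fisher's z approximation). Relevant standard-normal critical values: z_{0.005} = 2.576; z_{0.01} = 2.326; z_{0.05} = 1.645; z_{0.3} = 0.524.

n = 18

Fisher's z: C = ½·ln((1+r)/(1−r)) = ½·ln(3.0816) = 0.5627.
n = ((z_{α/2} + z_β)/C)² + 3.
(1.645 + 0.524) / 0.5627 = 2.169 / 0.5627 = 3.855.
n = 3.855² + 3 = 14.86 + 3 = 17.9.
Round up.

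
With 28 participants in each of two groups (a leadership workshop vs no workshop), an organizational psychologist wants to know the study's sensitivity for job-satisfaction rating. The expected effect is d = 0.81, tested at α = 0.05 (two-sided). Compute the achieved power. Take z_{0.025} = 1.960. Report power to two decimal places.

power ≈ 0.86

For two equal groups, power = Φ(d·√(n/2) − z_{α/2}).
d·√(n/2) = 0.81 × √(28/2) = 0.81 × 3.742 = 3.031.
z_β = 3.031 − 1.960 = 1.071.
Power = Φ(1.071) = 0.858.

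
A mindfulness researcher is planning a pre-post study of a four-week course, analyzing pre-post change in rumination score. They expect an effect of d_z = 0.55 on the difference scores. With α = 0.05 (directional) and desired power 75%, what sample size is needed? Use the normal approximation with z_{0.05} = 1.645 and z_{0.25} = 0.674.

n = 18 pairs

For a paired (one-sample on differences) test: n = ((z_{α} + z_β) / d)².
z_{α} + z_β = 1.645 + 0.674 = 2.319.
n = (2.319 / 0.55)² = 4.216² = 17.78.
Round up.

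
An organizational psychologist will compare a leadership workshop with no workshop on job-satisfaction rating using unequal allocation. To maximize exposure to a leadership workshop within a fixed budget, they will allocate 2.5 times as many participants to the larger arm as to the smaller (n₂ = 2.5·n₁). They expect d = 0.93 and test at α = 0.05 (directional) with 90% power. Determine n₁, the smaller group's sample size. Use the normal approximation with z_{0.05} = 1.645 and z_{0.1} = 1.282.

With allocation ratio k = n₂/n₁ = 2.5, Var(x̄₁−x̄₂) = σ²(1/n₁ + 1/(k·n₁)) = σ²·(k+1)/(k·n₁).
So n₁ = (1 + 1/k)·((z_{α} + z_β)/d)² = 1.400 × (2.927/0.93)².
n₁ = 1.400 × 9.91 = 13.9.
Round up: n₁ = 14, giving n₂ = 2.5 × 14 = 35.

n₁ = 14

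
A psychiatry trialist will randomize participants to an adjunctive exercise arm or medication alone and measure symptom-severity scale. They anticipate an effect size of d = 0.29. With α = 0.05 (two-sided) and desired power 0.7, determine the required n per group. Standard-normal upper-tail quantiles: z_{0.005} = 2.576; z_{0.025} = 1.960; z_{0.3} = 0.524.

For two independent groups with equal n: n = 2·((z_{α/2} + z_β) / d)².
z_{α/2} + z_β = 1.960 + 0.524 = 2.484.
n = 2 × (2.484 / 0.29)² = 2 × 8.566² = 2 × 73.37 = 146.7.
Round up to the next whole participant.

n = 147 per group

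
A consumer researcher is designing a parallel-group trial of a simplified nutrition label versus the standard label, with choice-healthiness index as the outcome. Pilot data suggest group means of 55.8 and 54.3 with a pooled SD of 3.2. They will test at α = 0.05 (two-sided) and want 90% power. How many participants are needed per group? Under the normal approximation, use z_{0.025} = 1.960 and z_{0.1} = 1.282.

Cohen's d = |M₁ − M₂| / SD_pooled = |55.8 − 54.3| / 3.2 = 1.5 / 3.2 = 0.469.
For two independent groups with equal n: n = 2·((z_{α/2} + z_β) / d)².
z_{α/2} + z_β = 1.960 + 1.282 = 3.242.
n = 2 × (3.242 / 0.469)² = 2 × 6.913² = 2 × 47.78 = 95.6.
Round up to the next whole participant.

n = 96 per group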